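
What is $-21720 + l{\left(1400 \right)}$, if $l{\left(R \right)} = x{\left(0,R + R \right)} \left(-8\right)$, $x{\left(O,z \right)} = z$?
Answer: $-44120$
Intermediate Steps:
$l{\left(R \right)} = - 16 R$ ($l{\left(R \right)} = \left(R + R\right) \left(-8\right) = 2 R \left(-8\right) = - 16 R$)
$-21720 + l{\left(1400 \right)} = -21720 - 22400 = -44120$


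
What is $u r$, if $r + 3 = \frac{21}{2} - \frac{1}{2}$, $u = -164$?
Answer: $-1148$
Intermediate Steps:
$r = 7$ ($r = -3 + \left(\frac{21}{2} - \frac{1}{2}\right) = -3 + 10 = 7$)
$u r = \left(-164\right) 7 = -1148$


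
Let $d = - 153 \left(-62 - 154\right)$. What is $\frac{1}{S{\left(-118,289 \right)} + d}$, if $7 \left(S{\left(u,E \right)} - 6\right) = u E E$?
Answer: $- \frac{7}{9624100} \approx -7.2734 \cdot 10^{-7}$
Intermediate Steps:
$S{\left(u,E \right)} = 6 + \frac{u E^{2}}{7}$ ($S{\left(u,E \right)} = 6 + \frac{u E E}{7} = 6 + \frac{E u E}{7} = 6 + \frac{u E^{2}}{7}$)
$d = 33048$ ($d = \left(-153\right) \left(-216\right) = 33048$)
$\frac{1}{S{\left(-118,289 \right)} + d} = \frac{1}{\left(6 + \frac{1}{7} \left(-118\right) 289^{2}\right) + 33048} = \frac{1}{\left(6 + \frac{1}{7} \left(-118\right) 83521\right) + 33048} = \frac{1}{\left(6 - \frac{9855478}{7}\right) + 33048} = \frac{1}{- \frac{9855436}{7} + 33048} = \frac{1}{- \frac{9624100}{7}} = - \frac{7}{9624100}$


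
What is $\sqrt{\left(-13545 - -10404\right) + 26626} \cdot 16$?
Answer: $16 \sqrt{23485} \approx 2452.0$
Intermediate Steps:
$\sqrt{\left(-13545 - -10404\right) + 26626} \cdot 16 = \sqrt{\left(-13545 + 10404\right) + 26626} \cdot 16 = \sqrt{-3141 + 26626} \cdot 16 = \sqrt{23485} \cdot 16 = 16 \sqrt{23485}$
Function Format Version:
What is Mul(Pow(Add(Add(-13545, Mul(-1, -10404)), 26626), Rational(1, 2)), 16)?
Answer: Mul(16, Pow(23485, Rational(1, 2))) ≈ 2452.0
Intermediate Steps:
Mul(Pow(Add(Add(-13545, Mul(-1, -10404)), 26626), Rational(1, 2)), 16) = Mul(Pow(Add(Add(-13545, 10404), 26626), Rational(1, 2)), 16) = Mul(Pow(Add(-3141, 26626), Rational(1, 2)), 16) = Mul(Pow(23485, Rational(1, 2)), 16) = Mul(16, Pow(23485, Rational(1, 2)))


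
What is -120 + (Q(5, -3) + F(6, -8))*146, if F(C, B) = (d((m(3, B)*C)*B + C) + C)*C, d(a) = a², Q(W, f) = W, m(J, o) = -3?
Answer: 19715866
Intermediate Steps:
F(C, B) = C*(C + (C - 3*B*C)²) (F(C, B) = (((-3*C)*B + C)² + C)*C = ((-3*B*C + C)² + C)*C = ((C - 3*B*C)² + C)*C = (C + (C - 3*B*C)²)*C = C*(C + (C - 3*B*C)²))
-120 + (Q(5, -3) + F(6, -8))*146 = -120 + (5 + 6²*(1 + 6*(1 - 3*(-8))²))*146 = -120 + (5 + 36*(1 + 6*(1 + 24)²))*146 = -120 + (5 + 36*(1 + 6*25²))*146 = -120 + (5 + 36*(1 + 6*625))*146 = -120 + (5 + 36*(1 + 3750))*146 = -120 + (5 + 36*3751)*146 = -120 + (5 + 135036)*146 = -120 + 135041*146 = -120 + 19715986 = 19715866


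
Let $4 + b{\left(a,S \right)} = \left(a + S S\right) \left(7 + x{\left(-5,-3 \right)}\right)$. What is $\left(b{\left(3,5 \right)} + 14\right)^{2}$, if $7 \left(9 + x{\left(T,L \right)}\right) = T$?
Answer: $4356$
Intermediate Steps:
$x{\left(T,L \right)} = -9 + \frac{T}{7}$
$b{\left(a,S \right)} = -4 - \frac{19 a}{7} - \frac{19 S^{2}}{7}$ ($b{\left(a,S \right)} = -4 + \left(a + S S\right) \left(7 + \left(-9 + \frac{1}{7} \left(-5\right)\right)\right) = -4 + \left(a + S^{2}\right) \left(7 - \frac{68}{7}\right) = -4 + \left(a + S^{2}\right) \left(- \frac{19}{7}\right) = -4 - \left(\frac{19 a}{7} + \frac{19 S^{2}}{7}\right) = -4 - \frac{19 a}{7} - \frac{19 S^{2}}{7}$)
$\left(b{\left(3,5 \right)} + 14\right)^{2} = \left(\left(-4 - \frac{57}{7} - \frac{19 \cdot 5^{2}}{7}\right) + 14\right)^{2} = \left(\left(-4 - \frac{57}{7} - \frac{475}{7}\right) + 14\right)^{2} = \left(-80 + 14\right)^{2} = \left(-66\right)^{2} = 4356$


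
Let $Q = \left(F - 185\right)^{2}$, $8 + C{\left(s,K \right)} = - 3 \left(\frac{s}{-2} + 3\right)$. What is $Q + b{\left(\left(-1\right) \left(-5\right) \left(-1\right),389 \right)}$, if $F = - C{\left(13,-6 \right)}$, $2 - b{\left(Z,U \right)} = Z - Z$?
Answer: $\frac{140633}{4} \approx 35158.0$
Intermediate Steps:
$C{\left(s,K \right)} = -17 + \frac{3 s}{2}$ ($C{\left(s,K \right)} = -8 - 3 \left(\frac{s}{-2} + 3\right) = -8 - 3 \left(s \left(- \frac{1}{2}\right) + 3\right) = -8 - 3 \left(- \frac{s}{2} + 3\right) = -8 - 3 \left(3 - \frac{s}{2}\right) = -8 + \left(-9 + \frac{3 s}{2}\right) = -17 + \frac{3 s}{2}$)
$b{\left(Z,U \right)} = 2$ ($b{\left(Z,U \right)} = 2 - \left(Z - Z\right) = 2 - 0 = 2 + 0 = 2$)
$F = - \frac{5}{2}$ ($F = - (-17 + \frac{3}{2} \cdot 13) = - (-17 + \frac{39}{2}) = \left(-1\right) \frac{5}{2} = - \frac{5}{2} \approx -2.5$)
$Q = \frac{140625}{4}$ ($Q = \left(- \frac{5}{2} - 185\right)^{2} = \left(- \frac{375}{2}\right)^{2} = \frac{140625}{4} \approx 35156.0$)
$Q + b{\left(\left(-1\right) \left(-5\right) \left(-1\right),389 \right)} = \frac{140625}{4} + 2 = \frac{140633}{4}$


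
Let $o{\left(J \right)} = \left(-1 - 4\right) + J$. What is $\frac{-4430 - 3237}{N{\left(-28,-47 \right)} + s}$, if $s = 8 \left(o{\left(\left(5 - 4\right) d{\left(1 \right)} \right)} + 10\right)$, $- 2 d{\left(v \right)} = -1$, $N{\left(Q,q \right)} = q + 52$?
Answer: $- \frac{7667}{49} \approx -156.47$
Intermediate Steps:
$N{\left(Q,q \right)} = 52 + q$
$d{\left(v \right)} = \frac{1}{2}$ ($d{\left(v \right)} = \left(- \frac{1}{2}\right) \left(-1\right) = \frac{1}{2}$)
$o{\left(J \right)} = -5 + J$
$s = 44$ ($s = 8 \left(\left(-5 + \left(5 - 4\right) \frac{1}{2}\right) + 10\right) = 8 \left(\left(-5 + 1 \cdot \frac{1}{2}\right) + 10\right) = 8 \left(\left(-5 + \frac{1}{2}\right) + 10\right) = 8 \left(- \frac{9}{2} + 10\right) = 8 \cdot \frac{11}{2} = 44$)
$\frac{-4430 - 3237}{N{\left(-28,-47 \right)} + s} = \frac{-4430 - 3237}{\left(52 - 47\right) + 44} = - \frac{7667}{5 + 44} = - \frac{7667}{49}$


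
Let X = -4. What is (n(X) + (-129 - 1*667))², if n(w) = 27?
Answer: 591361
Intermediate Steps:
(n(X) + (-129 - 1*667))² = (27 + (-129 - 1*667))² = (27 + (-129 - 667))² = (27 - 796)² = (-769)² = 591361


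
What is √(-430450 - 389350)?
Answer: 10*I*√8198 ≈ 905.43*I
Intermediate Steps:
√(-430450 - 389350) = √(-819800) = 10*I*√8198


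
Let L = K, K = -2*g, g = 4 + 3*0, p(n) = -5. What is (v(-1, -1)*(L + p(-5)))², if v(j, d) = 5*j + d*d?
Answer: 2704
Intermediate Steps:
v(j, d) = d² + 5*j (v(j, d) = 5*j + d² = d² + 5*j)
g = 4 (g = 4 + 0 = 4)
K = -8 (K = -2*4 = -8)
L = -8
(v(-1, -1)*(L + p(-5)))² = (((-1)² + 5*(-1))*(-8 - 5))² = ((1 - 5)*(-13))² = (-4*(-13))² = 52² = 2704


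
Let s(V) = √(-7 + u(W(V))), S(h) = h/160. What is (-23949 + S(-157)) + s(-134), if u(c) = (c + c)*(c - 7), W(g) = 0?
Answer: -3831997/160 + I*√7 ≈ -23950.0 + 2.6458*I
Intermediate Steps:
S(h) = h/160 (S(h) = h*(1/160) = h/160)
u(c) = 2*c*(-7 + c) (u(c) = (2*c)*(-7 + c) = 2*c*(-7 + c))
s(V) = I*√7 (s(V) = √(-7 + 2*0*(-7 + 0)) = √(-7 + 2*0*(-7)) = √(-7 + 0) = √(-7) = I*√7)
(-23949 + S(-157)) + s(-134) = (-23949 + (1/160)*(-157)) + I*√7 = (-23949 - 157/160) + I*√7 = -3831997/160 + I*√7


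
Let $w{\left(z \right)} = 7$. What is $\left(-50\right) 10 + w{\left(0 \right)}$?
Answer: $-493$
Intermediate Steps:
$\left(-50\right) 10 + w{\left(0 \right)} = \left(-50\right) 10 + 7 = -500 + 7 = -493$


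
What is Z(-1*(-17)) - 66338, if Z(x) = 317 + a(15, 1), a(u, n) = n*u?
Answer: -66006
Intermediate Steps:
Z(x) = 332 (Z(x) = 317 + 1*15 = 317 + 15 = 332)
Z(-1*(-17)) - 66338 = 332 - 66338 = -66006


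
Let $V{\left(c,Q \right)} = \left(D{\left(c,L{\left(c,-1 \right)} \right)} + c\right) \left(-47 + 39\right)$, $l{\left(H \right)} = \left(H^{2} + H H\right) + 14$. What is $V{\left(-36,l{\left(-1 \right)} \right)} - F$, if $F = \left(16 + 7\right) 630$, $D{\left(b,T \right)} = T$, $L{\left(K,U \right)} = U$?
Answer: $-14194$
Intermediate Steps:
$l{\left(H \right)} = 14 + 2 H^{2}$ ($l{\left(H \right)} = \left(H^{2} + H^{2}\right) + 14 = 2 H^{2} + 14 = 14 + 2 H^{2}$)
$V{\left(c,Q \right)} = 8 - 8 c$ ($V{\left(c,Q \right)} = \left(-1 + c\right) \left(-47 + 39\right) = \left(-1 + c\right) \left(-8\right) = 8 - 8 c$)
$F = 14490$ ($F = 23 \cdot 630 = 14490$)
$V{\left(-36,l{\left(-1 \right)} \right)} - F = \left(8 - -288\right) - 14490 = \left(8 + 288\right) - 14490 = 296 - 14490 = -14194$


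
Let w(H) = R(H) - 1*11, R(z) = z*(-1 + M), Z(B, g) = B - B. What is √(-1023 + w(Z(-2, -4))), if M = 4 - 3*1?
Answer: I*√1034 ≈ 32.156*I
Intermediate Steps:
Z(B, g) = 0
M = 1 (M = 4 - 3 = 1)
R(z) = 0 (R(z) = z*(-1 + 1) = z*0 = 0)
w(H) = -11 (w(H) = 0 - 1*11 = 0 - 11 = -11)
√(-1023 + w(Z(-2, -4))) = √(-1023 - 11) = √(-1034) = I*√1034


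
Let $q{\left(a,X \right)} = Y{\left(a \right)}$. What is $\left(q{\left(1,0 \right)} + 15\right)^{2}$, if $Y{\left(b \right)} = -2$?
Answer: $169$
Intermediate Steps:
$q{\left(a,X \right)} = -2$
$\left(q{\left(1,0 \right)} + 15\right)^{2} = \left(-2 + 15\right)^{2} = 13^{2} = 169$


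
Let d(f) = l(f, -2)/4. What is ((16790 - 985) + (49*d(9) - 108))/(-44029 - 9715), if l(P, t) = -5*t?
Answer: -31639/107488 ≈ -0.29435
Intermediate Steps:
d(f) = 5/2 (d(f) = -5*(-2)/4 = 10*(¼) = 5/2)
((16790 - 985) + (49*d(9) - 108))/(-44029 - 9715) = ((16790 - 985) + (49*(5/2) - 108))/(-44029 - 9715) = (15805 + (245/2 - 108))/(-53744) = (15805 + 29/2)*(-1/53744) = (31639/2)*(-1/53744) = -31639/107488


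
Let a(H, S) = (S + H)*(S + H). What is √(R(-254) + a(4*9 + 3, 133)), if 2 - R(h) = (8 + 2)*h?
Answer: √32126 ≈ 179.24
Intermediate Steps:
R(h) = 2 - 10*h (R(h) = 2 - (8 + 2)*h = 2 - 10*h)
a(H, S) = (H + S)² (a(H, S) = (H + S)*(H + S) = (H + S)²)
√(R(-254) + a(4*9 + 3, 133)) = √((2 - 10*(-254)) + ((4*9 + 3) + 133)²) = √((2 + 2540) + ((36 + 3) + 133)²) = √(2542 + (39 + 133)²) = √(2542 + 172²) = √(2542 + 29584) = √32126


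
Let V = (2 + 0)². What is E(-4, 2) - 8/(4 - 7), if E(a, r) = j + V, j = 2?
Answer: 26/3 ≈ 8.6667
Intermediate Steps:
V = 4 (V = 2² = 4)
E(a, r) = 6 (E(a, r) = 2 + 4 = 6)
E(-4, 2) - 8/(4 - 7) = 6 - 8/(4 - 7) = 6 - 8/(-3) = 6 - 8*(-⅓) = 6 + 8/3 = 26/3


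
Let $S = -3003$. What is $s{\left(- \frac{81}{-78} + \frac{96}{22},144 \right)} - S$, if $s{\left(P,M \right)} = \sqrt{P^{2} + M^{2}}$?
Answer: $3003 + \frac{3 \sqrt{188723209}}{286} \approx 3147.1$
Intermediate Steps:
$s{\left(P,M \right)} = \sqrt{M^{2} + P^{2}}$
$s{\left(- \frac{81}{-78} + \frac{96}{22},144 \right)} - S = \sqrt{144^{2} + \left(- \frac{81}{-78} + \frac{96}{22}\right)^{2}} - -3003 = \sqrt{20736 + \left(\left(-81\right) \left(- \frac{1}{78}\right) + 96 \cdot \frac{1}{22}\right)^{2}} + 3003 = \sqrt{20736 + \left(\frac{27}{26} + \frac{48}{11}\right)^{2}} + 3003 = \sqrt{20736 + \left(\frac{1545}{286}\right)^{2}} + 3003 = \sqrt{20736 + \frac{2387025}{81796}} + 3003 = \sqrt{\frac{1698508881}{81796}} + 3003 = \frac{3 \sqrt{188723209}}{286} + 3003 = 3003 + \frac{3 \sqrt{188723209}}{286}$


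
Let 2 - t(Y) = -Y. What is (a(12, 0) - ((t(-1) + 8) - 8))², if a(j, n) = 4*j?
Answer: 2209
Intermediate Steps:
t(Y) = 2 + Y (t(Y) = 2 - (-1)*Y = 2 + Y)
(a(12, 0) - ((t(-1) + 8) - 8))² = (4*12 - (((2 - 1) + 8) - 8))² = (48 - ((1 + 8) - 8))² = (48 - (9 - 8))² = (48 - 1*1)² = (48 - 1)² = 47² = 2209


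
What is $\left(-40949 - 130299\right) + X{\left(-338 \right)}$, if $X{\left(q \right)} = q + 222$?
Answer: $-171364$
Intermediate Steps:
$X{\left(q \right)} = 222 + q$
$\left(-40949 - 130299\right) + X{\left(-338 \right)} = \left(-40949 - 130299\right) + \left(222 - 338\right) = -171248 - 116 = -171364$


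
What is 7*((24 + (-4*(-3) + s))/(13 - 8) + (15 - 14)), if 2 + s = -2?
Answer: 259/5 ≈ 51.800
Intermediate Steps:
s = -4 (s = -2 - 2 = -4)
7*((24 + (-4*(-3) + s))/(13 - 8) + (15 - 14)) = 7*((24 + (-4*(-3) - 4))/(13 - 8) + (15 - 14)) = 7*((24 + (12 - 4))/5 + 1) = 7*((24 + 8)*(⅕) + 1) = 7*(32*(⅕) + 1) = 7*(32/5 + 1) = 7*(37/5) = 259/5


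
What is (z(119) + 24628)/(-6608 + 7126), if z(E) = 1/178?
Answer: 626255/13172 ≈ 47.544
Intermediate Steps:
z(E) = 1/178
(z(119) + 24628)/(-6608 + 7126) = (1/178 + 24628)/(-6608 + 7126) = (4383785/178)/518 = (4383785/178)*(1/518) = 626255/13172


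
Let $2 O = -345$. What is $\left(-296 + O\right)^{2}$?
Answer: $\frac{877969}{4} \approx 2.1949 \cdot 10^{5}$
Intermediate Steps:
$O = - \frac{345}{2}$ ($O = \frac{1}{2} \left(-345\right) = - \frac{345}{2} \approx -172.5$)
$\left(-296 + O\right)^{2} = \left(-296 - \frac{345}{2}\right)^{2} = \left(- \frac{937}{2}\right)^{2} = \frac{877969}{4}$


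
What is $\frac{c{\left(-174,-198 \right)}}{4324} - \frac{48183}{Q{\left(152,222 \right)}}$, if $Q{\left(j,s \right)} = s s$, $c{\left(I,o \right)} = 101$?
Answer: $- \frac{8473567}{8879334} \approx -0.9543$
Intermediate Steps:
$Q{\left(j,s \right)} = s^{2}$
$\frac{c{\left(-174,-198 \right)}}{4324} - \frac{48183}{Q{\left(152,222 \right)}} = \frac{101}{4324} - \frac{48183}{222^{2}} = 101 \cdot \frac{1}{4324} - \frac{48183}{49284} = \frac{101}{4324} - \frac{16061}{16428} = - \frac{8473567}{8879334}$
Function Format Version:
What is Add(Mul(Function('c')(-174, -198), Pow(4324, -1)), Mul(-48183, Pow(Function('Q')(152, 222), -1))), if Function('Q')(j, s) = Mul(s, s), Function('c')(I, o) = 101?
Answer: Rational(-8473567, 8879334) ≈ -0.95430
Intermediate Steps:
Function('Q')(j, s) = Pow(s, 2)
Add(Mul(Function('c')(-174, -198), Pow(4324, -1)), Mul(-48183, Pow(Function('Q')(152, 222), -1))) = Add(Mul(101, Pow(4324, -1)), Mul(-48183, Pow(Pow(222, 2), -1))) = Add(Mul(101, Rational(1, 4324)), Mul(-48183, Pow(49284, -1))) = Add(Rational(101, 4324), Mul(-48183, Rational(1, 49284))) = Add(Rational(101, 4324), Rational(-16061, 16428)) = Rational(-8473567, 8879334)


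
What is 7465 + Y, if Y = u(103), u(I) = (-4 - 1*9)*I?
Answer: 6126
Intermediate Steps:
u(I) = -13*I (u(I) = (-4 - 9)*I = -13*I)
Y = -1339 (Y = -13*103 = -1339)
7465 + Y = 7465 - 1339 = 6126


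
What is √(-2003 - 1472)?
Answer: 5*I*√139 ≈ 58.949*I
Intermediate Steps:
√(-2003 - 1472) = √(-3475) = 5*I*√139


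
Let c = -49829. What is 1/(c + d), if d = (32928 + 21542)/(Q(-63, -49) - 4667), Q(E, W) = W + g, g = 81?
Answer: -927/46202377 ≈ -2.0064e-5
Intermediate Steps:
Q(E, W) = 81 + W (Q(E, W) = W + 81 = 81 + W)
d = -10894/927 (d = (32928 + 21542)/((81 - 49) - 4667) = 54470/(32 - 4667) = 54470/(-4635) = 54470*(-1/4635) = -10894/927 ≈ -11.752)
1/(c + d) = 1/(-49829 - 10894/927) = 1/(-46202377/927) = -927/46202377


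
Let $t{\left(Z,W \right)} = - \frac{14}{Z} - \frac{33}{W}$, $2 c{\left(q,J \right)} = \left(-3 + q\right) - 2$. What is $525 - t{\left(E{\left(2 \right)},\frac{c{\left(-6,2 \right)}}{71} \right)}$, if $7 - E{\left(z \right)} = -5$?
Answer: $\frac{601}{6} \approx 100.17$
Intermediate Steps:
$E{\left(z \right)} = 12$ ($E{\left(z \right)} = 7 - -5 = 7 + 5 = 12$)
$c{\left(q,J \right)} = - \frac{5}{2} + \frac{q}{2}$ ($c{\left(q,J \right)} = \frac{\left(-3 + q\right) - 2}{2} = \frac{-5 + q}{2} = - \frac{5}{2} + \frac{q}{2}$)
$t{\left(Z,W \right)} = - \frac{33}{W} - \frac{14}{Z}$
$525 - t{\left(E{\left(2 \right)},\frac{c{\left(-6,2 \right)}}{71} \right)} = 525 - \left(- \frac{33}{\left(- \frac{5}{2} + \frac{1}{2} \left(-6\right)\right) \frac{1}{71}} - \frac{14}{12}\right) = 525 - \left(- \frac{33}{\left(- \frac{5}{2} - 3\right) \frac{1}{71}} - \frac{7}{6}\right) = 525 - \left(- \frac{33}{\left(- \frac{11}{2}\right) \frac{1}{71}} - \frac{7}{6}\right) = 525 - \left(- \frac{33}{- \frac{11}{142}} - \frac{7}{6}\right) = 525 - \left(\left(-33\right) \left(- \frac{142}{11}\right) - \frac{7}{6}\right) = 525 - \left(426 - \frac{7}{6}\right) = 525 - \frac{2549}{6} = \frac{601}{6}$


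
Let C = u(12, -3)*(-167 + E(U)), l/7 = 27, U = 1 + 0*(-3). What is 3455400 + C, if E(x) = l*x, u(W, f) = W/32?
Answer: 13821633/4 ≈ 3.4554e+6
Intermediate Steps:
U = 1 (U = 1 + 0 = 1)
u(W, f) = W/32 (u(W, f) = W*(1/32) = W/32)
l = 189 (l = 7*27 = 189)
E(x) = 189*x
C = 33/4 (C = ((1/32)*12)*(-167 + 189*1) = 3*(-167 + 189)/8 = (3/8)*22 = 33/4 ≈ 8.2500)
3455400 + C = 3455400 + 33/4 = 13821633/4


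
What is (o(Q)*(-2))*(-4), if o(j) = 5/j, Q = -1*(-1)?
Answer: 40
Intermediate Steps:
Q = 1
(o(Q)*(-2))*(-4) = ((5/1)*(-2))*(-4) = ((5*1)*(-2))*(-4) = (5*(-2))*(-4) = -10*(-4) = 40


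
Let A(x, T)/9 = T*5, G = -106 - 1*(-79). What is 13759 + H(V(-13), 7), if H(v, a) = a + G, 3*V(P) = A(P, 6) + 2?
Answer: 13739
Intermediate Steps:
G = -27 (G = -106 + 79 = -27)
A(x, T) = 45*T (A(x, T) = 9*(T*5) = 9*(5*T) = 45*T)
V(P) = 272/3 (V(P) = (45*6 + 2)/3 = (270 + 2)/3 = (⅓)*272 = 272/3)
H(v, a) = -27 + a (H(v, a) = a - 27 = -27 + a)
13759 + H(V(-13), 7) = 13759 + (-27 + 7) = 13759 - 20 = 13739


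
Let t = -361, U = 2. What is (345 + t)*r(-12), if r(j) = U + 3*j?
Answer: 544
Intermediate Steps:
r(j) = 2 + 3*j
(345 + t)*r(-12) = (345 - 361)*(2 + 3*(-12)) = -16*(2 - 36) = -16*(-34) = 544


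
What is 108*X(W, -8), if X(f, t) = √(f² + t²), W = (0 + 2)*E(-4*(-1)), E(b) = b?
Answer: 864*√2 ≈ 1221.9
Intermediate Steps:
W = 8 (W = (0 + 2)*(-4*(-1)) = 2*4 = 8)
108*X(W, -8) = 108*√(8² + (-8)²) = 108*√(64 + 64) = 108*√128 = 108*(8*√2) = 864*√2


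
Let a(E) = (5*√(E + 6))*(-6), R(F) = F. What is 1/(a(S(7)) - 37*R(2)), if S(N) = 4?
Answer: 37/1762 - 15*√10/1762 ≈ -0.0059218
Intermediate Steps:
a(E) = -30*√(6 + E) (a(E) = (5*√(6 + E))*(-6) = -30*√(6 + E))
1/(a(S(7)) - 37*R(2)) = 1/(-30*√(6 + 4) - 37*2) = 1/(-30*√10 - 74) = 1/(-74 - 30*√10)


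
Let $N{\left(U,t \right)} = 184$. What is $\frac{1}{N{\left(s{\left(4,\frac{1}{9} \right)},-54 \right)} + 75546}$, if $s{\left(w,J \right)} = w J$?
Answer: $\frac{1}{75730} \approx 1.3205 \cdot 10^{-5}$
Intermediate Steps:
$s{\left(w,J \right)} = J w$
$\frac{1}{N{\left(s{\left(4,\frac{1}{9} \right)},-54 \right)} + 75546} = \frac{1}{184 + 75546} = \frac{1}{75730}$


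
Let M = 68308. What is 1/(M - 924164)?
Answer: -1/855856 ≈ -1.1684e-6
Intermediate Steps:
1/(M - 924164) = 1/(68308 - 924164) = 1/(-855856) = -1/855856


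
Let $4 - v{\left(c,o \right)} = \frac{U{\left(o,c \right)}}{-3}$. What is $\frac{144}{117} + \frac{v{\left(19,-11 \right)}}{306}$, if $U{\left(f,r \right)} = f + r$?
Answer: $\frac{7474}{5967} \approx 1.2526$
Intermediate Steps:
$v{\left(c,o \right)} = 4 + \frac{c}{3} + \frac{o}{3}$ ($v{\left(c,o \right)} = 4 - \frac{o + c}{-3} = 4 - \left(c + o\right) \left(- \frac{1}{3}\right) = 4 - \left(- \frac{c}{3} - \frac{o}{3}\right) = 4 + \left(\frac{c}{3} + \frac{o}{3}\right) = 4 + \frac{c}{3} + \frac{o}{3}$)
$\frac{144}{117} + \frac{v{\left(19,-11 \right)}}{306} = \frac{144}{117} + \frac{4 + \frac{1}{3} \cdot 19 + \frac{1}{3} \left(-11\right)}{306} = 144 \cdot \frac{1}{117} + \left(4 + \frac{19}{3} - \frac{11}{3}\right) \frac{1}{306} = \frac{16}{13} + \frac{20}{3} \cdot \frac{1}{306} = \frac{16}{13} + \frac{10}{459} = \frac{7474}{5967}$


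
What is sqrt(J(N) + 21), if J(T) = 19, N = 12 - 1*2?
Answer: 2*sqrt(10) ≈ 6.3246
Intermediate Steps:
N = 10 (N = 12 - 2 = 10)
sqrt(J(N) + 21) = sqrt(19 + 21) = sqrt(40) = 2*sqrt(10)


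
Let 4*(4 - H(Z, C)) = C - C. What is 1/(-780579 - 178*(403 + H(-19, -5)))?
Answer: -1/853025 ≈ -1.1723e-6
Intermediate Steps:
H(Z, C) = 4 (H(Z, C) = 4 - (C - C)/4 = 4 - 1/4*0 = 4 + 0 = 4)
1/(-780579 - 178*(403 + H(-19, -5))) = 1/(-780579 - 178*(403 + 4)) = 1/(-780579 - 178*407) = 1/(-780579 - 72446) = 1/(-853025) = -1/853025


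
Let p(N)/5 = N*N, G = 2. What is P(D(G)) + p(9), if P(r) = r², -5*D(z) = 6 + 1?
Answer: 10174/25 ≈ 406.96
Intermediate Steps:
p(N) = 5*N² (p(N) = 5*(N*N) = 5*N²)
D(z) = -7/5 (D(z) = -(6 + 1)/5 = -⅕*7 = -7/5)
P(D(G)) + p(9) = (-7/5)² + 5*9² = 49/25 + 5*81 = 49/25 + 405 = 10174/25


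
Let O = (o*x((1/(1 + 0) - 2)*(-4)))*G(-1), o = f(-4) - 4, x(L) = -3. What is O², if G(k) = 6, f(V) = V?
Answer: 20736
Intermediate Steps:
o = -8 (o = -4 - 4 = -8)
O = 144 (O = -8*(-3)*6 = 24*6 = 144)
O² = 144² = 20736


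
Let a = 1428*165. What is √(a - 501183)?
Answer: 3*I*√29507 ≈ 515.33*I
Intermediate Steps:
a = 235620
√(a - 501183) = √(235620 - 501183) = √(-265563) = 3*I*√29507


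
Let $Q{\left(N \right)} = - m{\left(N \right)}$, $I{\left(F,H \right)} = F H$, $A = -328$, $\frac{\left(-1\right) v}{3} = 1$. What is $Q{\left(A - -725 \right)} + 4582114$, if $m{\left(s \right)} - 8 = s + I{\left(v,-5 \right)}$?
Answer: $4581694$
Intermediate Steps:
$v = -3$ ($v = \left(-3\right) 1 = -3$)
$m{\left(s \right)} = 23 + s$ ($m{\left(s \right)} = 8 + \left(s - -15\right) = 8 + \left(s + 15\right) = 8 + \left(15 + s\right) = 23 + s$)
$Q{\left(N \right)} = -23 - N$ ($Q{\left(N \right)} = - (23 + N) = -23 - N$)
$Q{\left(A - -725 \right)} + 4582114 = \left(-23 - \left(-328 - -725\right)\right) + 4582114 = \left(-23 - \left(-328 + 725\right)\right) + 4582114 = \left(-23 - 397\right) + 4582114 = -420 + 4582114 = 4581694$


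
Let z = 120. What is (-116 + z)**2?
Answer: 16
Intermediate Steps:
(-116 + z)**2 = (-116 + 120)**2 = 4**2 = 16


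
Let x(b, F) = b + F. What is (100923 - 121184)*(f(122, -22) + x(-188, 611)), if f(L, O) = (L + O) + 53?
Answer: -11670336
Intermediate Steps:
f(L, O) = 53 + L + O
x(b, F) = F + b
(100923 - 121184)*(f(122, -22) + x(-188, 611)) = (100923 - 121184)*((53 + 122 - 22) + (611 - 188)) = -20261*(153 + 423) = -20261*576 = -11670336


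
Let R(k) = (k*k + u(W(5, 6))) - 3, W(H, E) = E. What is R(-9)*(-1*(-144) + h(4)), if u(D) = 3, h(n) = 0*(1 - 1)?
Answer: 11664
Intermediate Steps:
h(n) = 0 (h(n) = 0*0 = 0)
R(k) = k**2 (R(k) = (k*k + 3) - 3 = (k**2 + 3) - 3 = (3 + k**2) - 3 = k**2)
R(-9)*(-1*(-144) + h(4)) = (-9)**2*(-1*(-144) + 0) = 81*(144 + 0) = 81*144 = 11664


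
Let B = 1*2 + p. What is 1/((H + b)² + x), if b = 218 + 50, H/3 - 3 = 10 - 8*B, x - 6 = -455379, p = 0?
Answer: -1/388292 ≈ -2.5754e-6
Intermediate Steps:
x = -455373 (x = 6 - 455379 = -455373)
B = 2 (B = 1*2 + 0 = 2 + 0 = 2)
H = -9 (H = 9 + 3*(10 - 8*2) = 9 + 3*(10 - 16) = 9 + 3*(-6) = 9 - 18 = -9)
b = 268
1/((H + b)² + x) = 1/((-9 + 268)² - 455373) = 1/(259² - 455373) = 1/(67081 - 455373) = 1/(-388292) = -1/388292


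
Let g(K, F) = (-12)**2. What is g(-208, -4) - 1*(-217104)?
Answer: 217248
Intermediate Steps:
g(K, F) = 144
g(-208, -4) - 1*(-217104) = 144 - 1*(-217104) = 144 + 217104 = 217248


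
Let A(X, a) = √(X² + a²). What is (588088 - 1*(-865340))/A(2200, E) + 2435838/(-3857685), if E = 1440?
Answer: -811946/1285895 + 363357*√4321/43210 ≈ 552.13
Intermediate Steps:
(588088 - 1*(-865340))/A(2200, E) + 2435838/(-3857685) = (588088 - 1*(-865340))/(√(2200² + 1440²)) + 2435838/(-3857685) = (588088 + 865340)/(√(4840000 + 2073600)) + 2435838*(-1/3857685) = 1453428/(√6913600) - 811946/1285895 = 1453428/((40*√4321)) - 811946/1285895 = 1453428*(√4321/172840) - 811946/1285895 = 363357*√4321/43210 - 811946/1285895 = -811946/1285895 + 363357*√4321/43210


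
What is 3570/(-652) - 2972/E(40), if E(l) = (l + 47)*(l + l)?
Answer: -1674059/283620 ≈ -5.9025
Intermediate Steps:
E(l) = 2*l*(47 + l) (E(l) = (47 + l)*(2*l) = 2*l*(47 + l))
3570/(-652) - 2972/E(40) = 3570/(-652) - 2972*1/(80*(47 + 40)) = 3570*(-1/652) - 2972/(2*40*87) = -1785/326 - 2972/6960 = -1785/326 - 2972*1/6960 = -1785/326 - 743/1740 = -1674059/283620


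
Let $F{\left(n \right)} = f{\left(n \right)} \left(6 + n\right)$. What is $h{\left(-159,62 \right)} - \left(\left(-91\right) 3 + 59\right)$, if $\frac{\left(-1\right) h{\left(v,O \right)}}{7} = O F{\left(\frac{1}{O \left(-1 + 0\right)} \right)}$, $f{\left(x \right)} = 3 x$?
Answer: $\frac{21059}{62} \approx 339.66$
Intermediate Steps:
$F{\left(n \right)} = 3 n \left(6 + n\right)$
$h{\left(v,O \right)} = 126 - \frac{21}{O}$ ($h{\left(v,O \right)} = - 7 O \frac{3 \left(6 + \frac{1}{O \left(-1 + 0\right)}\right)}{O \left(-1 + 0\right)} = - 7 O \frac{3 \left(6 + \frac{1}{O \left(-1\right)}\right)}{O \left(-1\right)} = - 7 O \frac{3 \left(6 + \frac{1}{\left(-1\right) O}\right)}{\left(-1\right) O} = - 7 O 3 \left(- \frac{1}{O}\right) \left(6 - \frac{1}{O}\right) = - 7 O \left(- \frac{3 \left(6 - \frac{1}{O}\right)}{O}\right) = - 7 \left(-18 + \frac{3}{O}\right) = 126 - \frac{21}{O}$)
$h{\left(-159,62 \right)} - \left(\left(-91\right) 3 + 59\right) = \left(126 - \frac{21}{62}\right) - \left(\left(-91\right) 3 + 59\right) = \left(126 - \frac{21}{62}\right) - \left(-273 + 59\right) = \left(126 - \frac{21}{62}\right) - -214 = \frac{7791}{62} + 214 = \frac{21059}{62}$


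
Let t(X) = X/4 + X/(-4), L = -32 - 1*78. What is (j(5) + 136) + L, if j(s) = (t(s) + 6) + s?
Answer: 37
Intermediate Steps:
L = -110 (L = -32 - 78 = -110)
t(X) = 0 (t(X) = X*(¼) + X*(-¼) = X/4 - X/4 = 0)
j(s) = 6 + s (j(s) = (0 + 6) + s = 6 + s)
(j(5) + 136) + L = ((6 + 5) + 136) - 110 = (11 + 136) - 110 = 147 - 110 = 37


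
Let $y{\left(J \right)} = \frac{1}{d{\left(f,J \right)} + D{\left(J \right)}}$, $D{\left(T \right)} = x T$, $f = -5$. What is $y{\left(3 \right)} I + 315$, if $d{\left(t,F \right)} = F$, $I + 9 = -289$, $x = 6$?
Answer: $\frac{6317}{21} \approx 300.81$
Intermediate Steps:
$I = -298$ ($I = -9 - 289 = -298$)
$D{\left(T \right)} = 6 T$
$y{\left(J \right)} = \frac{1}{7 J}$ ($y{\left(J \right)} = \frac{1}{J + 6 J} = \frac{1}{7 J}$)
$y{\left(3 \right)} I + 315 = \frac{1}{7 \cdot 3} \left(-298\right) + 315 = \frac{1}{7} \cdot \frac{1}{3} \left(-298\right) + 315 = \frac{1}{21} \left(-298\right) + 315 = - \frac{298}{21} + 315 = \frac{6317}{21}$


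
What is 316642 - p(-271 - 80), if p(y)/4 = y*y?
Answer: -176162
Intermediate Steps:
p(y) = 4*y² (p(y) = 4*(y*y) = 4*y²)
316642 - p(-271 - 80) = 316642 - 4*(-271 - 80)² = 316642 - 4*(-351)² = 316642 - 4*123201 = 316642 - 1*492804 = 316642 - 492804 = -176162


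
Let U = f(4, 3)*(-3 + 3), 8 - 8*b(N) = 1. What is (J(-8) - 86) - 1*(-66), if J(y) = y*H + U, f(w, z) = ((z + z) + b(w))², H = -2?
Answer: -4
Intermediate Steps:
b(N) = 7/8 (b(N) = 1 - ⅛*1 = 1 - ⅛ = 7/8)
f(w, z) = (7/8 + 2*z)² (f(w, z) = ((z + z) + 7/8)² = (2*z + 7/8)² = (7/8 + 2*z)²)
U = 0 (U = ((7 + 16*3)²/64)*(-3 + 3) = ((7 + 48)²/64)*0 = ((1/64)*55²)*0 = ((1/64)*3025)*0 = (3025/64)*0 = 0)
J(y) = -2*y (J(y) = y*(-2) + 0 = -2*y + 0 = -2*y)
(J(-8) - 86) - 1*(-66) = (-2*(-8) - 86) - 1*(-66) = (16 - 86) + 66 = -70 + 66 = -4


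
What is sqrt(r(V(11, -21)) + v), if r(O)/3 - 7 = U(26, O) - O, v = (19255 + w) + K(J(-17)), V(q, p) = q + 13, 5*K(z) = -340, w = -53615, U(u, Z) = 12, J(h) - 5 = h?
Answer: 3*I*sqrt(3827) ≈ 185.59*I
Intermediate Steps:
J(h) = 5 + h
K(z) = -68 (K(z) = (1/5)*(-340) = -68)
V(q, p) = 13 + q
v = -34428 (v = (19255 - 53615) - 68 = -34360 - 68 = -34428)
r(O) = 57 - 3*O (r(O) = 21 + 3*(12 - O) = 21 + (36 - 3*O) = 57 - 3*O)
sqrt(r(V(11, -21)) + v) = sqrt((57 - 3*(13 + 11)) - 34428) = sqrt((57 - 3*24) - 34428) = sqrt((57 - 72) - 34428) = sqrt(-15 - 34428) = sqrt(-34443) = 3*I*sqrt(3827)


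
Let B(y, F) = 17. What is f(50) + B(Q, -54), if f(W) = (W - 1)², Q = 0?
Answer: 2418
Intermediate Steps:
f(W) = (-1 + W)²
f(50) + B(Q, -54) = (-1 + 50)² + 17 = 49² + 17 = 2401 + 17 = 2418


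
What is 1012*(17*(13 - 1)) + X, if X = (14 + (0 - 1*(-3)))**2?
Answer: 206737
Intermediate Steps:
X = 289 (X = (14 + (0 + 3))**2 = (14 + 3)**2 = 17**2 = 289)
1012*(17*(13 - 1)) + X = 1012*(17*(13 - 1)) + 289 = 1012*(17*12) + 289 = 1012*204 + 289 = 206448 + 289 = 206737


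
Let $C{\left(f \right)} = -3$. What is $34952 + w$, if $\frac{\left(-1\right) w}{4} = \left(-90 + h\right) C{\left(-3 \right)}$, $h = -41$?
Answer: $33380$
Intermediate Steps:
$w = -1572$ ($w = - 4 \left(-90 - 41\right) \left(-3\right) = - 4 \left(\left(-131\right) \left(-3\right)\right) = \left(-4\right) 393 = -1572$)
$34952 + w = 34952 - 1572 = 33380$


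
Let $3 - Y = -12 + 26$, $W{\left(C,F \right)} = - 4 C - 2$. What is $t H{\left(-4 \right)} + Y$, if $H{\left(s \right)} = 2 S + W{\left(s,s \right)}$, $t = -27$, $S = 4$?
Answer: $-605$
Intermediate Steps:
$W{\left(C,F \right)} = -2 - 4 C$
$Y = -11$ ($Y = 3 - \left(-12 + 26\right) = 3 - 14 = -11$)
$H{\left(s \right)} = 6 - 4 s$ ($H{\left(s \right)} = 2 \cdot 4 - \left(2 + 4 s\right) = 8 - \left(2 + 4 s\right) = 6 - 4 s$)
$t H{\left(-4 \right)} + Y = - 27 \left(6 - -16\right) - 11 = - 27 \left(6 + 16\right) - 11 = \left(-27\right) 22 - 11 = -594 - 11 = -605$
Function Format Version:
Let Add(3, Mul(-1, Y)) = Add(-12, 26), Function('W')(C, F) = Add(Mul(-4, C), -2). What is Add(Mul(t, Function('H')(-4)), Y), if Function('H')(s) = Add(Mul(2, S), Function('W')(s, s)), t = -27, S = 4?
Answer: -605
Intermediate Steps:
Function('W')(C, F) = Add(-2, Mul(-4, C))
Y = -11 (Y = Add(3, Mul(-1, Add(-12, 26))) = Add(3, Mul(-1, 14)) = Add(3, -14) = -11)
Function('H')(s) = Add(6, Mul(-4, s)) (Function('H')(s) = Add(Mul(2, 4), Add(-2, Mul(-4, s))) = Add(8, Add(-2, Mul(-4, s))) = Add(6, Mul(-4, s)))
Add(Mul(t, Function('H')(-4)), Y) = Add(Mul(-27, Add(6, Mul(-4, -4))), -11) = Add(Mul(-27, Add(6, 16)), -11) = Add(Mul(-27, 22), -11) = Add(-594, -11) = -605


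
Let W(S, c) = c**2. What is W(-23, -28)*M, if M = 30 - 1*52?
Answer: -17248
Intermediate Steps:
M = -22 (M = 30 - 52 = -22)
W(-23, -28)*M = (-28)**2*(-22) = 784*(-22) = -17248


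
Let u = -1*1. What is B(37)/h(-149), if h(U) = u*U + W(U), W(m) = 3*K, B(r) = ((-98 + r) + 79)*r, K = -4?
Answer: 666/137 ≈ 4.8613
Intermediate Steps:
u = -1
B(r) = r*(-19 + r) (B(r) = (-19 + r)*r = r*(-19 + r))
W(m) = -12 (W(m) = 3*(-4) = -12)
h(U) = -12 - U (h(U) = -U - 12 = -12 - U)
B(37)/h(-149) = (37*(-19 + 37))/(-12 - 1*(-149)) = (37*18)/(-12 + 149) = 666/137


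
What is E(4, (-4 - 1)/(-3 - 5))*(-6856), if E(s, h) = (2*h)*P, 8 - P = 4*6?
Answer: 137120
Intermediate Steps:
P = -16 (P = 8 - 4*6 = 8 - 1*24 = 8 - 24 = -16)
E(s, h) = -32*h (E(s, h) = (2*h)*(-16) = -32*h)
E(4, (-4 - 1)/(-3 - 5))*(-6856) = -32*(-4 - 1)/(-3 - 5)*(-6856) = -(-160)/(-8)*(-6856) = -(-160)*(-1)/8*(-6856) = -32*5/8*(-6856) = -20*(-6856) = 137120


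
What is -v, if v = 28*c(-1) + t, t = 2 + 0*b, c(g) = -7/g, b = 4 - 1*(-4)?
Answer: -198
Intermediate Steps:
b = 8 (b = 4 + 4 = 8)
t = 2 (t = 2 + 0*8 = 2 + 0 = 2)
v = 198 (v = 28*(-7/(-1)) + 2 = 28*(-7*(-1)) + 2 = 28*7 + 2 = 196 + 2 = 198)
-v = -1*198 = -198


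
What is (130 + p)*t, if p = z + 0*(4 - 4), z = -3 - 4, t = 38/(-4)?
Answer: -2337/2 ≈ -1168.5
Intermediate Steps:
t = -19/2 (t = 38*(-1/4) = -19/2 ≈ -9.5000)
z = -7
p = -7 (p = -7 + 0*(4 - 4) = -7 + 0*0 = -7 + 0 = -7)
(130 + p)*t = (130 - 7)*(-19/2) = 123*(-19/2) = -2337/2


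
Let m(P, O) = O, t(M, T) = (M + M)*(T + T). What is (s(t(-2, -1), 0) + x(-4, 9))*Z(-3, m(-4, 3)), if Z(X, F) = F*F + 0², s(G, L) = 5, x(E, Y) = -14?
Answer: -81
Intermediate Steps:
t(M, T) = 4*M*T (t(M, T) = (2*M)*(2*T) = 4*M*T)
Z(X, F) = F² (Z(X, F) = F² + 0 = F²)
(s(t(-2, -1), 0) + x(-4, 9))*Z(-3, m(-4, 3)) = (5 - 14)*3² = -9*9 = -81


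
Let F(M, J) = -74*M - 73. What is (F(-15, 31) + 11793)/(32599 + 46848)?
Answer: 12830/79447 ≈ 0.16149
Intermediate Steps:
F(M, J) = -73 - 74*M
(F(-15, 31) + 11793)/(32599 + 46848) = ((-73 - 74*(-15)) + 11793)/(32599 + 46848) = ((-73 + 1110) + 11793)/79447 = (1037 + 11793)*(1/79447) = 12830*(1/79447) = 12830/79447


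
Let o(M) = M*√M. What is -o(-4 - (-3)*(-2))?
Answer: 10*I*√10 ≈ 31.623*I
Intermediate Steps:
o(M) = M^(3/2)
-o(-4 - (-3)*(-2)) = -(-4 - (-3)*(-2))^(3/2) = -(-4 - 1*6)^(3/2) = -(-4 - 6)^(3/2) = -(-10)^(3/2) = -(-10)*I*√10 = 10*I*√10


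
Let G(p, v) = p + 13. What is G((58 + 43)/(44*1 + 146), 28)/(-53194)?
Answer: -2571/10106860 ≈ -0.00025438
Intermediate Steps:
G(p, v) = 13 + p
G((58 + 43)/(44*1 + 146), 28)/(-53194) = (13 + (58 + 43)/(44*1 + 146))/(-53194) = (13 + 101/(44 + 146))*(-1/53194) = (13 + 101/190)*(-1/53194) = (2571/190)*(-1/53194) = -2571/10106860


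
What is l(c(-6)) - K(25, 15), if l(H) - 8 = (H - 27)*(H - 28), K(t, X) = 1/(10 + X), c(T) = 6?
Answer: 11749/25 ≈ 469.96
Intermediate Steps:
l(H) = 8 + (-28 + H)*(-27 + H) (l(H) = 8 + (H - 27)*(H - 28) = 8 + (-27 + H)*(-28 + H) = 8 + (-28 + H)*(-27 + H))
l(c(-6)) - K(25, 15) = (764 + 6**2 - 55*6) - 1/(10 + 15) = (764 + 36 - 330) - 1/25 = 470 - 1*1/25 = 470 - 1/25 = 11749/25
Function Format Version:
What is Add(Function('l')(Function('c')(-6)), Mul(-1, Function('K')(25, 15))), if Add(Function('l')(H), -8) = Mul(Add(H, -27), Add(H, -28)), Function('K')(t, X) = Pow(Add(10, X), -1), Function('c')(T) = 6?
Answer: Rational(11749, 25) ≈ 469.96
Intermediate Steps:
Function('l')(H) = Add(8, Mul(Add(-28, H), Add(-27, H))) (Function('l')(H) = Add(8, Mul(Add(H, -27), Add(H, -28))) = Add(8, Mul(Add(-27, H), Add(-28, H))) = Add(8, Mul(Add(-28, H), Add(-27, H))))
Add(Function('l')(Function('c')(-6)), Mul(-1, Function('K')(25, 15))) = Add(Add(764, Pow(6, 2), Mul(-55, 6)), Mul(-1, Pow(Add(10, 15), -1))) = Add(Add(764, 36, -330), Mul(-1, Pow(25, -1))) = Add(470, Mul(-1, Rational(1, 25))) = Add(470, Rational(-1, 25)) = Rational(11749, 25)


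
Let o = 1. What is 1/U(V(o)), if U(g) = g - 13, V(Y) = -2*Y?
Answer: -1/15 ≈ -0.066667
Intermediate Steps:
U(g) = -13 + g
1/U(V(o)) = 1/(-13 - 2*1) = 1/(-13 - 2) = 1/(-15) = -1/15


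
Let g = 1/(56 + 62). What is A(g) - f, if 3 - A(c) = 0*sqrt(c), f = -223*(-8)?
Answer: -1781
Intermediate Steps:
f = 1784
g = 1/118 ≈ 0.0084746
A(c) = 3 (A(c) = 3 - 0*sqrt(c) = 3 - 1*0 = 3 + 0 = 3)
A(g) - f = 3 - 1*1784 = 3 - 1784 = -1781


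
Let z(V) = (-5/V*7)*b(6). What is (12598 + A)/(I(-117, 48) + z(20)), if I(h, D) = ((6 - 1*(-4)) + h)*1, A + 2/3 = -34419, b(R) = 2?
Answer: 130930/663 ≈ 197.48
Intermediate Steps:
z(V) = -70/V (z(V) = (-5/V*7)*2 = -35/V*2 = -70/V)
A = -103259/3 (A = -2/3 - 34419 = -103259/3 ≈ -34420.)
I(h, D) = 10 + h (I(h, D) = ((6 + 4) + h)*1 = (10 + h)*1 = 10 + h)
(12598 + A)/(I(-117, 48) + z(20)) = (12598 - 103259/3)/((10 - 117) - 70/20) = -65465/(3*(-107 - 70*1/20)) = -65465/(3*(-107 - 7/2)) = -65465/(3*(-221/2)) = -65465/3*(-2/221) = 130930/663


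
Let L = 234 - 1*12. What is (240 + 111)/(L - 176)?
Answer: 351/46 ≈ 7.6304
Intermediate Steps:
L = 222 (L = 234 - 12 = 222)
(240 + 111)/(L - 176) = (240 + 111)/(222 - 176) = 351/46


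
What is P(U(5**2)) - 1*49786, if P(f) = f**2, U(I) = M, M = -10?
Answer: -49686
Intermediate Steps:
U(I) = -10
P(U(5**2)) - 1*49786 = (-10)**2 - 1*49786 = 100 - 49786 = -49686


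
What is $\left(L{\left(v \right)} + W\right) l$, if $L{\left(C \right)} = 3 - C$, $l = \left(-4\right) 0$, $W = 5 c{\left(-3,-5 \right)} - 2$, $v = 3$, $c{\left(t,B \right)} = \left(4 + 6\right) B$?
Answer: $0$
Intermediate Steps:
$c{\left(t,B \right)} = 10 B$
$W = -252$ ($W = 5 \cdot 10 \left(-5\right) - 2 = 5 \left(-50\right) - 2 = -250 - 2 = -252$)
$l = 0$
$\left(L{\left(v \right)} + W\right) l = \left(\left(3 - 3\right) - 252\right) 0 = \left(0 - 252\right) 0 = \left(-252\right) 0 = 0$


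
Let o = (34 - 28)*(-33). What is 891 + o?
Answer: 693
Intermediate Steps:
o = -198 (o = 6*(-33) = -198)
891 + o = 891 - 198 = 693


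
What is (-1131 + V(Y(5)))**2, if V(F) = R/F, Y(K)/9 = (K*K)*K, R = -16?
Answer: 1618978856881/1265625 ≈ 1.2792e+6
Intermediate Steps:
Y(K) = 9*K**3 (Y(K) = 9*((K*K)*K) = 9*(K**2*K) = 9*K**3)
V(F) = -16/F
(-1131 + V(Y(5)))**2 = (-1131 - 16/(9*5**3))**2 = (-1131 - 16/(9*125))**2 = (-1131 - 16/1125)**2 = (-1272391/1125)**2 = 1618978856881/1265625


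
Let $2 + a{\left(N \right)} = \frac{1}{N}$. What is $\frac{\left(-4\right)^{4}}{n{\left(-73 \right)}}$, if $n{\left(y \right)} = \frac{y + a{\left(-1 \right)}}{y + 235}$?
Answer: $- \frac{10368}{19} \approx -545.68$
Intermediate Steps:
$a{\left(N \right)} = -2 + \frac{1}{N}$
$n{\left(y \right)} = \frac{-3 + y}{235 + y}$ ($n{\left(y \right)} = \frac{y - \left(2 - \frac{1}{-1}\right)}{y + 235} = \frac{y - 3}{235 + y} = \frac{-3 + y}{235 + y}$)
$\frac{\left(-4\right)^{4}}{n{\left(-73 \right)}} = \frac{\left(-4\right)^{4}}{\frac{1}{235 - 73} \left(-3 - 73\right)} = \frac{256}{\frac{1}{162} \left(-76\right)} = \frac{256}{- \frac{38}{81}} = 256 \left(- \frac{81}{38}\right) = - \frac{10368}{19}$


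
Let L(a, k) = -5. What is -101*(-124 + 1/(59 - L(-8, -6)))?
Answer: 801435/64 ≈ 12522.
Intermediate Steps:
-101*(-124 + 1/(59 - L(-8, -6))) = -101*(-124 + 1/(59 - 1*(-5))) = -101*(-124 + 1/(59 + 5)) = -101*(-124 + 1/64) = -101*(-7935/64) = 801435/64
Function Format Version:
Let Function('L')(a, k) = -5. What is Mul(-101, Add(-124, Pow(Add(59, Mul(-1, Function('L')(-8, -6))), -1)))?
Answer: Rational(801435, 64) ≈ 12522.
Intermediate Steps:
Mul(-101, Add(-124, Pow(Add(59, Mul(-1, Function('L')(-8, -6))), -1))) = Mul(-101, Add(-124, Pow(Add(59, Mul(-1, -5)), -1))) = Mul(-101, Add(-124, Pow(Add(59, 5), -1))) = Mul(-101, Add(-124, Pow(64, -1))) = Mul(-101, Add(-124, Rational(1, 64))) = Mul(-101, Rational(-7935, 64)) = Rational(801435, 64)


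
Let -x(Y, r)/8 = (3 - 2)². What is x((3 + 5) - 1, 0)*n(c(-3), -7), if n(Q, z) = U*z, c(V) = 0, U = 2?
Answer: 112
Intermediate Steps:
n(Q, z) = 2*z
x(Y, r) = -8 (x(Y, r) = -8*(3 - 2)² = -8*1² = -8*1 = -8)
x((3 + 5) - 1, 0)*n(c(-3), -7) = -16*(-7) = -8*(-14) = 112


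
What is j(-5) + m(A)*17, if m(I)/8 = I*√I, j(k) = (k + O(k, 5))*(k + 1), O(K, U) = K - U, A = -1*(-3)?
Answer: 60 + 408*√3 ≈ 766.68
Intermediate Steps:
A = 3
j(k) = (1 + k)*(-5 + 2*k) (j(k) = (k + (k - 1*5))*(k + 1) = (k + (k - 5))*(1 + k) = (k + (-5 + k))*(1 + k) = (-5 + 2*k)*(1 + k) = (1 + k)*(-5 + 2*k))
m(I) = 8*I^(3/2) (m(I) = 8*(I*√I) = 8*I^(3/2))
j(-5) + m(A)*17 = (-5 - 3*(-5) + 2*(-5)²) + (8*3^(3/2))*17 = (-5 + 15 + 2*25) + (8*(3*√3))*17 = (-5 + 15 + 50) + (24*√3)*17 = 60 + 408*√3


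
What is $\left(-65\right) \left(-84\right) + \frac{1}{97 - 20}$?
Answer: $\frac{420421}{77} \approx 5460.0$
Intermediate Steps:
$\left(-65\right) \left(-84\right) + \frac{1}{97 - 20} = 5460 + \frac{1}{77} = \frac{420421}{77}$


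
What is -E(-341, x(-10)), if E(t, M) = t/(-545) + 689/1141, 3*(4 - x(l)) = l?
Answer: -764586/621845 ≈ -1.2295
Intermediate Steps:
x(l) = 4 - l/3
E(t, M) = 689/1141 - t/545 (E(t, M) = t*(-1/545) + 689*(1/1141) = -t/545 + 689/1141 = 689/1141 - t/545)
-E(-341, x(-10)) = -(689/1141 - 1/545*(-341)) = -(689/1141 + 341/545) = -1*764586/621845 = -764586/621845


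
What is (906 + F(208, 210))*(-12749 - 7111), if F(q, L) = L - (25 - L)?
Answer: -25837860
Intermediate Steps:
F(q, L) = -25 + 2*L (F(q, L) = L + (-25 + L) = -25 + 2*L)
(906 + F(208, 210))*(-12749 - 7111) = (906 + (-25 + 2*210))*(-12749 - 7111) = (906 + (-25 + 420))*(-19860) = (906 + 395)*(-19860) = 1301*(-19860) = -25837860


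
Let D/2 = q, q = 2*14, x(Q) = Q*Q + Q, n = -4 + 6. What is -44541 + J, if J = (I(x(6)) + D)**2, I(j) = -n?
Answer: -41625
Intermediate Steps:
n = 2
x(Q) = Q + Q**2 (x(Q) = Q**2 + Q = Q + Q**2)
q = 28
I(j) = -2 (I(j) = -1*2 = -2)
D = 56 (D = 2*28 = 56)
J = 2916 (J = (-2 + 56)**2 = 54**2 = 2916)
-44541 + J = -44541 + 2916 = -41625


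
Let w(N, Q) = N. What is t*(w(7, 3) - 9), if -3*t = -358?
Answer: -716/3 ≈ -238.67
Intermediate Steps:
t = 358/3 (t = -1/3*(-358) = 358/3 ≈ 119.33)
t*(w(7, 3) - 9) = 358*(7 - 9)/3 = (358/3)*(-2) = -716/3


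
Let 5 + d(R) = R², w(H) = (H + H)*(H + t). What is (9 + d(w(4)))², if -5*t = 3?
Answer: 345811216/625 ≈ 5.5330e+5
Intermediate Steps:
t = -⅗ (t = -⅕*3 = -⅗ ≈ -0.60000)
w(H) = 2*H*(-⅗ + H) (w(H) = (H + H)*(H - ⅗) = (2*H)*(-⅗ + H) = 2*H*(-⅗ + H))
d(R) = -5 + R²
(9 + d(w(4)))² = (9 + (-5 + ((⅖)*4*(-3 + 5*4))²))² = (9 + (-5 + ((⅖)*4*(-3 + 20))²))² = (9 + (-5 + ((⅖)*4*17)²))² = (9 + (-5 + (136/5)²))² = (9 + (-5 + 18496/25))² = (9 + 18371/25)² = (18596/25)² = 345811216/625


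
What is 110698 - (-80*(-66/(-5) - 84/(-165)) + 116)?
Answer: 1228466/11 ≈ 1.1168e+5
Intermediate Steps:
110698 - (-80*(-66/(-5) - 84/(-165)) + 116) = 110698 - (-80*(-66*(-⅕) - 84*(-1/165)) + 116) = 110698 - (-80*(66/5 + 28/55) + 116) = 110698 - (-80*754/55 + 116) = 110698 - (-12064/11 + 116) = 110698 - 1*(-10788/11) = 110698 + 10788/11 = 1228466/11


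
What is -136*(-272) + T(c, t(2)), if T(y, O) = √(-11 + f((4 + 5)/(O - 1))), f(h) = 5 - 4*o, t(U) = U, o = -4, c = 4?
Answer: 36992 + √10 ≈ 36995.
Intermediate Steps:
f(h) = 21 (f(h) = 5 - 4*(-4) = 5 + 16 = 21)
T(y, O) = √10 (T(y, O) = √(-11 + 21) = √10)
-136*(-272) + T(c, t(2)) = -136*(-272) + √10 = 36992 + √10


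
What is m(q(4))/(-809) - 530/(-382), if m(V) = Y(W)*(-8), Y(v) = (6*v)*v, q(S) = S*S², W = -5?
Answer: 443585/154519 ≈ 2.8707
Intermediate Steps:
q(S) = S³
Y(v) = 6*v²
m(V) = -1200 (m(V) = (6*(-5)²)*(-8) = (6*25)*(-8) = 150*(-8) = -1200)
m(q(4))/(-809) - 530/(-382) = -1200/(-809) - 530/(-382) = -1200*(-1/809) - 530*(-1/382) = 1200/809 + 265/191 = 443585/154519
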